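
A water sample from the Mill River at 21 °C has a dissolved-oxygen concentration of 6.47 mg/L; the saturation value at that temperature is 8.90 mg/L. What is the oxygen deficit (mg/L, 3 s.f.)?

D = C_s − C = 8.90 − 6.47 = 2.43 mg/L.

D ≈ 2.43 mg/L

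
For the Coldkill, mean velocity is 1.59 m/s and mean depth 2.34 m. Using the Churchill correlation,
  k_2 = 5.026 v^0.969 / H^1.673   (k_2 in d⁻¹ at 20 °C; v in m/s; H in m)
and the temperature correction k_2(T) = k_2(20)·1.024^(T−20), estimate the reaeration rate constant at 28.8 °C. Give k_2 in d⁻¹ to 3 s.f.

k_2 ≈ 2.34 d⁻¹

k_2(20) = 5.026 × 1.59^0.969 / 2.34^1.673 = 5.026 × 1.567 / 4.147 = 1.900 d⁻¹.
k_2(28.8) = 1.900 × 1.024^(28.8−20) = 1.900 × 1.232 = 2.341 d⁻¹.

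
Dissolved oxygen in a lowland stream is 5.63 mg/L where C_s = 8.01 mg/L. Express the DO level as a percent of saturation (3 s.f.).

70.3 % saturation

% saturation = C/C_s × 100 = 5.63/8.01 × 100 = 70.3 %.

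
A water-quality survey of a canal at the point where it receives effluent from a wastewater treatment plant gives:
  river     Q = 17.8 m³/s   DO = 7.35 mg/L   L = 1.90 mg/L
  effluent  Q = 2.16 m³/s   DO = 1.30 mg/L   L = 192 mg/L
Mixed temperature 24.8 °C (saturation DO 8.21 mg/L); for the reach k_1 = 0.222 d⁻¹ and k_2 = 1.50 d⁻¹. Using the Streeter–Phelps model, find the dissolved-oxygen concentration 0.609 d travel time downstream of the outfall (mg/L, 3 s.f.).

Mixed DO = (17.8×7.35 + 2.16×1.30)/(17.8+2.16) = 133.6/19.96 = 6.695 mg/L.
Mixed L₀ = (17.8×1.90 + 2.16×192)/(19.96) = 448.5/19.96 = 22.47 mg/L.
Initial deficit D₀ = C_s − DO₀ = 8.21 − 6.695 = 1.515 mg/L.
D(0.609) = [0.222×22.47/(1.50−0.222)](e^(−0.222×0.609) − e^(−1.50×0.609)) + 1.515 e^(−1.50×0.609)
= 3.904 × (0.8735 − 0.4011) + 1.515 × 0.4011 = 2.452 mg/L.
DO = 8.21 − 2.452 = 5.758 mg/L.

DO ≈ 5.76 mg/L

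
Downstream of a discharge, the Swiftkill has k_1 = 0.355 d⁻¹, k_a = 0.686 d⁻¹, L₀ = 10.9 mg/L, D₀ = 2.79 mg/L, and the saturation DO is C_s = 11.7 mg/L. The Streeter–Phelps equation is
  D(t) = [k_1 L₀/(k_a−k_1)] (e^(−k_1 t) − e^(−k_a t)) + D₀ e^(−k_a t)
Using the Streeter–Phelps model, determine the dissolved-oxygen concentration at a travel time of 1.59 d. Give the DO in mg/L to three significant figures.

DO ≈ 8.04 mg/L

k_1 L₀/(k_a−k_1) = 0.355×10.9/(0.686−0.355) = 3.869/0.3310 = 11.69 mg/L.
e^(−k_1 t) = e^(−0.355×1.590) = 0.5687; e^(−k_a t) = e^(−0.686×1.590) = 0.3360.
D = 11.69 × (0.5687 − 0.3360) + 2.79 × 0.3360 = 2.720 + 0.9374 = 3.658 mg/L.
DO = C_s − D = 11.7 − 3.658 = 8.042 mg/L.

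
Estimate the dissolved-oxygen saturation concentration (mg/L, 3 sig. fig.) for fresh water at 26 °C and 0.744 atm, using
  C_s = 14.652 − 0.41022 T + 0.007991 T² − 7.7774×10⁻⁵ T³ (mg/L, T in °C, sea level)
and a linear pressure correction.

At sea level: C_s = 14.652 − 0.41022×26 + 0.007991×26² − 7.7774×10⁻⁵×26³ = 8.021 mg/L.
Pressure correction: C_s' = 8.021 × 0.744 = 5.968 mg/L.

C_s ≈ 5.97 mg/L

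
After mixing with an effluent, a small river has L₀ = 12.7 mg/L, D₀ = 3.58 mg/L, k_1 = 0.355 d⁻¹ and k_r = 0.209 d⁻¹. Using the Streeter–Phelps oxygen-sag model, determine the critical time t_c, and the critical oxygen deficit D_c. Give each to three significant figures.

t_c = [1/(k_r−k_1)] ln[(k_r/k_1)(1 − D₀(k_r−k_1)/(k_1 L₀))]
= [1/(0.209−0.355)] ln[(0.209/0.355)(1 − 3.58×-0.1460/(0.355×12.7))]
= (1/-0.1460) ln[0.5887 × 1.116] = -6.849 × ln(0.6570) = -6.849 × -0.4201 = 2.877 d.
D_c = (k_1/k_r) L₀ e^(−k_1 t_c) = (0.355/0.209) × 12.7 × e^(−0.355×2.877) = 1.699 × 12.7 × 0.3601 = 7.767 mg/L.

t_c ≈ 2.88 d; D_c ≈ 7.77 mg/L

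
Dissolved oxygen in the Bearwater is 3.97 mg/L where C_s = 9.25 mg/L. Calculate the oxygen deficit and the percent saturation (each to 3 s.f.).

D ≈ 5.28 mg/L; 42.9 % saturation

D = C_s − C = 9.25 − 3.97 = 5.28 mg/L.
% saturation = 3.97/9.25 × 100 = 42.9 %.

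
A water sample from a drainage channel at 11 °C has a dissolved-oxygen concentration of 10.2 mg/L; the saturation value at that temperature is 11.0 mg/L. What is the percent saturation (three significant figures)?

% saturation = C/C_s × 100 = 10.2/11.0 × 100 = 92.7 %.

92.7 % saturation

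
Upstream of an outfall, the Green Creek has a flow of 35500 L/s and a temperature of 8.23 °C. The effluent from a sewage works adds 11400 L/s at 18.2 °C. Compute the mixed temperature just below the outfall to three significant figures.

10.7 °C

Flow-weighted mixing: C = (Q_r C_r + Q_w C_w)/(Q_r + Q_w)
= (35500×8.23 + 11400×18.2)/(35500 + 11400) = 499600/46900 = 10.65 °C.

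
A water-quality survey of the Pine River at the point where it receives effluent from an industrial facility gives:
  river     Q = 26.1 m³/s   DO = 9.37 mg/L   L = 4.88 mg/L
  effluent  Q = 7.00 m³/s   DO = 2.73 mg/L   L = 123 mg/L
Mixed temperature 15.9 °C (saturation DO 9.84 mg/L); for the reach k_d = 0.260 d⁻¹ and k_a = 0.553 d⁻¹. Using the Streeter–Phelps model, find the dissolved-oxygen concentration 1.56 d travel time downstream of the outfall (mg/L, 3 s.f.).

DO ≈ 2.57 mg/L

Mixed DO = (26.1×9.37 + 7.00×2.73)/(26.1+7.00) = 263.7/33.10 = 7.966 mg/L.
Mixed L₀ = (26.1×4.88 + 7.00×123)/(33.10) = 988.4/33.10 = 29.86 mg/L.
Initial deficit D₀ = C_s − DO₀ = 9.84 − 7.966 = 1.874 mg/L.
D(1.56) = [0.260×29.86/(0.553−0.260)](e^(−0.260×1.56) − e^(−0.553×1.56)) + 1.874 e^(−0.553×1.56)
= 26.50 × (0.6666 − 0.4220) + 1.874 × 0.4220 = 7.271 mg/L.
DO = 9.84 − 7.271 = 2.569 mg/L.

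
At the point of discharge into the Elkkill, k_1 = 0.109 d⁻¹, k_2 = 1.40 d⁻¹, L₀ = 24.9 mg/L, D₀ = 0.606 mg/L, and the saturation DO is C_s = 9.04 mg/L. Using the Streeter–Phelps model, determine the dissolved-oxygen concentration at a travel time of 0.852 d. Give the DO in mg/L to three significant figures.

DO ≈ 7.58 mg/L

k_1 L₀/(k_2−k_1) = 0.109×24.9/(1.40−0.109) = 2.714/1.291 = 2.102 mg/L.
e^(−k_1 t) = e^(−0.109×0.8520) = 0.9113; e^(−k_2 t) = e^(−1.40×0.8520) = 0.3034.
D = 2.102 × (0.9113 − 0.3034) + 0.606 × 0.3034 = 1.278 + 0.1838 = 1.462 mg/L.
DO = C_s − D = 9.04 − 1.462 = 7.578 mg/L.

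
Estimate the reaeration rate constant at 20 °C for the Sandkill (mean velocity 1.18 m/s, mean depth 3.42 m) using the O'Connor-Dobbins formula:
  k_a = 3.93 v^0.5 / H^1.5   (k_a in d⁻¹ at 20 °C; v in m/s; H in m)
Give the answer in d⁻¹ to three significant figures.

k_a = 3.93 × 1.18^0.5 / 3.42^1.5 = 3.93 × 1.086 / 6.325 = 0.6750 d⁻¹.

k_a ≈ 0.675 d⁻¹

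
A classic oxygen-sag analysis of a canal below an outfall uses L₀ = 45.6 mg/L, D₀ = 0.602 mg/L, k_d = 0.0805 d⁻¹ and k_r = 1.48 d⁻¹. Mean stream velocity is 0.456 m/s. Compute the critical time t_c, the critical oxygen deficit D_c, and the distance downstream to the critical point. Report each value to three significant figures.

t_c = [1/(k_r−k_d)] ln[(k_r/k_d)(1 − D₀(k_r−k_d)/(k_d L₀))]
= [1/(1.48−0.0805)] ln[(1.48/0.0805)(1 − 0.602×1.399/(0.0805×45.6))]
= (1/1.399) ln[18.39 × 0.7705] = 0.7145 × ln(14.17) = 0.7145 × 2.651 = 1.894 d.
D_c = (k_d/k_r) L₀ e^(−k_d t_c) = (0.0805/1.48) × 45.6 × e^(−0.0805×1.894) = 0.05439 × 45.6 × 0.8586 = 2.130 mg/L.
x_c = v t_c = 0.456 m/s × 1.894 d × 86400 s/d = 74620 m ≈ 74.6 km.

t_c ≈ 1.89 d; D_c ≈ 2.13 mg/L; x_c ≈ 74.6 km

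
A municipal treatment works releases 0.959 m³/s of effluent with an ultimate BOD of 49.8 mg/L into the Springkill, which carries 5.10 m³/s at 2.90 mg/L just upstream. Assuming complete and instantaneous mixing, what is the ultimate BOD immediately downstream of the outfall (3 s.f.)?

10.3 mg/L

Flow-weighted mixing: C = (Q_r C_r + Q_w C_w)/(Q_r + Q_w)
= (5.10×2.90 + 0.959×49.8)/(5.10 + 0.959) = 62.55/6.059 = 10.32 mg/L.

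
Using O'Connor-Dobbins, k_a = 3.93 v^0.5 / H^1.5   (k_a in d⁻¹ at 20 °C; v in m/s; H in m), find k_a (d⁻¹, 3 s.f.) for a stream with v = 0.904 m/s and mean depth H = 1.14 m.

k_a ≈ 3.07 d⁻¹

k_a = 3.93 × 0.904^0.5 / 1.14^1.5 = 3.93 × 0.9508 / 1.217 = 3.070 d⁻¹.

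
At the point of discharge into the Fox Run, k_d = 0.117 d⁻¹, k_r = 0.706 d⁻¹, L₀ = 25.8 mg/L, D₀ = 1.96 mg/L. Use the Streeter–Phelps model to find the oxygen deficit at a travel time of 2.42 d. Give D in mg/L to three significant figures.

k_d L₀/(k_r−k_d) = 0.117×25.8/(0.706−0.117) = 3.019/0.5890 = 5.125 mg/L.
e^(−k_d t) = e^(−0.117×2.420) = 0.7534; e^(−k_r t) = e^(−0.706×2.420) = 0.1811.
D = 5.125 × (0.7534 − 0.1811) + 1.96 × 0.1811 = 2.933 + 0.3550 = 3.288 mg/L.

D ≈ 3.29 mg/L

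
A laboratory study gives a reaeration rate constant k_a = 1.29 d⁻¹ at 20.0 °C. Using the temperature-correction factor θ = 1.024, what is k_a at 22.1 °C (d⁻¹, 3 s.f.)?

k_a(T₂) = k_a(T₁) · θ^(T₂−T₁) = 1.29 × 1.024^(22.1−20.0)
= 1.29 × 1.024^2.10 = 1.29 × 1.051 = 1.356 d⁻¹.

k_a ≈ 1.36 d⁻¹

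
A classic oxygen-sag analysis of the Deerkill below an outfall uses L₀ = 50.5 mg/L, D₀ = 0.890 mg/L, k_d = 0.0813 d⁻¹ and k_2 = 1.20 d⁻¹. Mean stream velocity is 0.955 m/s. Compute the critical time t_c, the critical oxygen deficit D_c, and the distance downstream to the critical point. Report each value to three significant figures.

t_c ≈ 2.16 d; D_c ≈ 2.87 mg/L; x_c ≈ 178 km

t_c = [1/(k_2−k_d)] ln[(k_2/k_d)(1 − D₀(k_2−k_d)/(k_d L₀))]
= [1/(1.20−0.0813)] ln[(1.20/0.0813)(1 − 0.890×1.119/(0.0813×50.5))]
= (1/1.119) ln[14.76 × 0.7575] = 0.8939 × ln(11.18) = 0.8939 × 2.414 = 2.158 d.
L(t_c) = L₀ e^(−k_d t_c) = 50.5 × 0.8391 = 42.37 mg/L, and at the critical point k_2 D_c = k_d L, so D_c = (0.0813/1.20) × 42.37 = 2.871 mg/L.
x_c = v t_c = 0.955 m/s × 2.158 d × 86400 s/d = 178100 m ≈ 178 km.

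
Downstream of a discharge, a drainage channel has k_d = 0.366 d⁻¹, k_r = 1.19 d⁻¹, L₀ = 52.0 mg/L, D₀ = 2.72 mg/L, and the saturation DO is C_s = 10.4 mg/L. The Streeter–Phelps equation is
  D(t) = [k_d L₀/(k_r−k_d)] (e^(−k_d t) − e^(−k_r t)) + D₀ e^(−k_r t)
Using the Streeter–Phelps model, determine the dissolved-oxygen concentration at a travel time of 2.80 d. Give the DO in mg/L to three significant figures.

DO ≈ 2.84 mg/L

k_d L₀/(k_r−k_d) = 0.366×52.0/(1.19−0.366) = 19.03/0.8240 = 23.10 mg/L.
e^(−k_d t) = e^(−0.366×2.800) = 0.3589; e^(−k_r t) = e^(−1.19×2.800) = 0.03572.
D = 23.10 × (0.3589 − 0.03572) + 2.72 × 0.03572 = 7.464 + 0.09716 = 7.561 mg/L.
DO = C_s − D = 10.4 − 7.561 = 2.839 mg/L.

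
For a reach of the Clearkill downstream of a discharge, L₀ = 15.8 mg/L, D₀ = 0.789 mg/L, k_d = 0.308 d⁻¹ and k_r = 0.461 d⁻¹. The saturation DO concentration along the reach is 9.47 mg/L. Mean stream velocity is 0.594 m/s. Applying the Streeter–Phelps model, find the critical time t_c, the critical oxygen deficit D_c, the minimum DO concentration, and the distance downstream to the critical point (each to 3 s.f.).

t_c = [1/(k_r−k_d)] ln[(k_r/k_d)(1 − D₀(k_r−k_d)/(k_d L₀))]
= [1/(0.461−0.308)] ln[(0.461/0.308)(1 − 0.789×0.1530/(0.308×15.8))]
= (1/0.1530) ln[1.497 × 0.9752] = 6.536 × ln(1.460) = 6.536 × 0.3782 = 2.472 d.
D_c = (k_d/k_r) L₀ e^(−k_d t_c) = (0.308/0.461) × 15.8 × e^(−0.308×2.472) = 0.6681 × 15.8 × 0.4671 = 4.930 mg/L.
Minimum DO = C_s − D_c = 9.47 − 4.930 = 4.540 mg/L.
x_c = v t_c = 0.594 m/s × 2.472 d × 86400 s/d = 126900 m ≈ 127 km.

t_c ≈ 2.47 d; D_c ≈ 4.93 mg/L; min DO ≈ 4.54 mg/L; x_c ≈ 127 km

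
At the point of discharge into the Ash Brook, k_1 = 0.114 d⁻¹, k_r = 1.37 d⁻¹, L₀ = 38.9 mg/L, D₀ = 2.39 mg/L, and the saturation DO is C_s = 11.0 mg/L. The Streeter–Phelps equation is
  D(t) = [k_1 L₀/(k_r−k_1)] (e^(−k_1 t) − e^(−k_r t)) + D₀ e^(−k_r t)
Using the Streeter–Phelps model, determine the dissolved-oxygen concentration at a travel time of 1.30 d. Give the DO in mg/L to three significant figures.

k_1 L₀/(k_r−k_1) = 0.114×38.9/(1.37−0.114) = 4.435/1.256 = 3.531 mg/L.
e^(−k_1 t) = e^(−0.114×1.300) = 0.8623; e^(−k_r t) = e^(−1.37×1.300) = 0.1685.
D = 3.531 × (0.8623 − 0.1685) + 2.39 × 0.1685 = 2.450 + 0.4026 = 2.852 mg/L.
DO = C_s − D = 11.0 − 2.852 = 8.148 mg/L.

DO ≈ 8.15 mg/L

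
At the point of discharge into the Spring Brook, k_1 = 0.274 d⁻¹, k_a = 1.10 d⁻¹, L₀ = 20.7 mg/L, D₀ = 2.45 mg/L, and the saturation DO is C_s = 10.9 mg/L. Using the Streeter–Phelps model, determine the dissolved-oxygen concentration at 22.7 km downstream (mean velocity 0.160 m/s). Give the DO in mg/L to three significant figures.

Travel time t = x/v = 22.7 km / (0.160 m/s) = 22700 m / 0.160 m/s = 141900 s = 1.642 d.
k_1 L₀/(k_a−k_1) = 0.274×20.7/(1.10−0.274) = 5.672/0.8260 = 6.867 mg/L.
e^(−k_1 t) = e^(−0.274×1.642) = 0.6377; e^(−k_a t) = e^(−1.10×1.642) = 0.1643.
D = 6.867 × (0.6377 − 0.1643) + 2.45 × 0.1643 = 3.251 + 0.4024 = 3.653 mg/L.
DO = C_s − D = 10.9 − 3.653 = 7.247 mg/L.

DO ≈ 7.25 mg/L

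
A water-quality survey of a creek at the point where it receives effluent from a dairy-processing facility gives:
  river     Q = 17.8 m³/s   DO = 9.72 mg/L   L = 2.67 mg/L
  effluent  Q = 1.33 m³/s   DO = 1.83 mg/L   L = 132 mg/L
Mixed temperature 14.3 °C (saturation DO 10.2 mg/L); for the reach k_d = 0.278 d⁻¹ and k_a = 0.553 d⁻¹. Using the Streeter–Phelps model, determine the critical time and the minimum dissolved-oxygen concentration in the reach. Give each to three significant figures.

t_c ≈ 2.17 d; minimum DO ≈ 6.99 mg/L

Mixed DO = (17.8×9.72 + 1.33×1.83)/(17.8+1.33) = 175.4/19.13 = 9.171 mg/L.
Mixed L₀ = (17.8×2.67 + 1.33×132)/(19.13) = 223.1/19.13 = 11.66 mg/L.
Initial deficit D₀ = C_s − DO₀ = 10.2 − 9.171 = 1.029 mg/L.
t_c = (1/0.2750) ln[(0.553/0.278)(1 − 1.029×0.2750/(0.278×11.66))] = 3.636 × ln(1.816) = 2.169 d.
D_c = (0.278/0.553) × 11.66 × e^(−0.278×2.169) = 0.5027 × 11.66 × 0.5472 = 3.208 mg/L.
Minimum DO = 10.2 − 3.208 = 6.992 mg/L.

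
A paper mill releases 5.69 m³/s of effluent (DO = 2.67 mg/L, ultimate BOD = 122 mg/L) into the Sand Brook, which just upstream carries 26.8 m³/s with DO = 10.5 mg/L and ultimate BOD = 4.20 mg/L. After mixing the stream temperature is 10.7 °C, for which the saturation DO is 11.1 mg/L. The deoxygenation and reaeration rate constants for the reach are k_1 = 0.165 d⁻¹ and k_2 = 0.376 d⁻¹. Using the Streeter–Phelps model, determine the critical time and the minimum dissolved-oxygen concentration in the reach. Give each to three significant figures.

Mixed DO = (26.8×10.5 + 5.69×2.67)/(26.8+5.69) = 296.6/32.49 = 9.129 mg/L.
Mixed L₀ = (26.8×4.20 + 5.69×122)/(32.49) = 806.7/32.49 = 24.83 mg/L.
Initial deficit D₀ = C_s − DO₀ = 11.1 − 9.129 = 1.971 mg/L.
t_c = (1/0.2110) ln[(0.376/0.165)(1 − 1.971×0.2110/(0.165×24.83))] = 4.739 × ln(2.047) = 3.396 d.
D_c = (0.165/0.376) × 24.83 × e^(−0.165×3.396) = 0.4388 × 24.83 × 0.5710 = 6.222 mg/L.
Minimum DO = 11.1 − 6.222 = 4.878 mg/L.

t_c ≈ 3.40 d; minimum DO ≈ 4.88 mg/L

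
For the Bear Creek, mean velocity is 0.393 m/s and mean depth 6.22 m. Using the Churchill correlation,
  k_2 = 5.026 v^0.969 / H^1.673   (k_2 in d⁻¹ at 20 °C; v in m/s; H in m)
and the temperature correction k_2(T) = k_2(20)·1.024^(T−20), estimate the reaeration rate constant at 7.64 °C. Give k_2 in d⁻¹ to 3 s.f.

k_2 ≈ 0.0713 d⁻¹

k_2(20) = 5.026 × 0.393^0.969 / 6.22^1.673 = 5.026 × 0.4045 / 21.28 = 0.09554 d⁻¹.
k_2(7.64) = 0.09554 × 1.024^(7.64−20) = 0.09554 × 0.7459 = 0.07126 d⁻¹.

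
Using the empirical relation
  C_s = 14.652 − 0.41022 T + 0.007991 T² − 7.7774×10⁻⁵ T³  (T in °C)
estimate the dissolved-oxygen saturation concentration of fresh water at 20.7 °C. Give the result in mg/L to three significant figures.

C_s = 14.652 − 0.41022×20.7 + 0.007991×20.7² − 7.7774×10⁻⁵×20.7³ = 8.895 mg/L.

C_s ≈ 8.89 mg/L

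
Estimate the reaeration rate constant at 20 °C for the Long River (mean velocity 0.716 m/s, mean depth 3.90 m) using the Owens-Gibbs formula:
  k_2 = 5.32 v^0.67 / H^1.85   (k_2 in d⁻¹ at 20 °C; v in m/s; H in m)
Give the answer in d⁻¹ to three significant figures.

k_2 ≈ 0.343 d⁻¹

k_2 = 5.32 × 0.716^0.67 / 3.90^1.85 = 5.32 × 0.7995 / 12.40 = 0.3430 d⁻¹.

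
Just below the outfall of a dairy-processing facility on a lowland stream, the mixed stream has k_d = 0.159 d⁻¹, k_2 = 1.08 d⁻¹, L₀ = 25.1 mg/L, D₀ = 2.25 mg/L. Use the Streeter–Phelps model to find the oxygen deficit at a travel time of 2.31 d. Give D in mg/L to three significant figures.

D ≈ 2.83 mg/L

k_d L₀/(k_2−k_d) = 0.159×25.1/(1.08−0.159) = 3.991/0.9210 = 4.333 mg/L.
e^(−k_d t) = e^(−0.159×2.310) = 0.6926; e^(−k_2 t) = e^(−1.08×2.310) = 0.08251.
D = 4.333 × (0.6926 − 0.08251) + 2.25 × 0.08251 = 2.644 + 0.1857 = 2.829 mg/L.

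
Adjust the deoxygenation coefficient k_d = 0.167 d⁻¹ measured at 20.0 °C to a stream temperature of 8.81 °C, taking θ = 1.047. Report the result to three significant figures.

k_d(T₂) = k_d(T₁) · θ^(T₂−T₁) = 0.167 × 1.047^(8.81−20.0)
= 0.167 × 1.047^-11.2 = 0.167 × 0.5981 = 0.09989 d⁻¹.

k_d ≈ 0.0999 d⁻¹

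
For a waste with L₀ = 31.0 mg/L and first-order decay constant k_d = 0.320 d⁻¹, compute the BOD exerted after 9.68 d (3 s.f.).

y_t = L₀(1 − e^(−k_d t)) = 31.0 × (1 − e^(−0.320×9.68))
= 31.0 × (1 − 0.04516) = 31.0 × 0.9548 = 29.60 mg/L.

y ≈ 29.6 mg/L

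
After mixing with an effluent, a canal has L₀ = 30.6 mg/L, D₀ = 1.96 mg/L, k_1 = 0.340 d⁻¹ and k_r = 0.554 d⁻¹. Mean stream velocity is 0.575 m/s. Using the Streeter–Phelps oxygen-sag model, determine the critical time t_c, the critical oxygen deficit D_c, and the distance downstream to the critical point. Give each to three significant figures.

t_c = [1/(k_r−k_1)] ln[(k_r/k_1)(1 − D₀(k_r−k_1)/(k_1 L₀))]
= [1/(0.554−0.340)] ln[(0.554/0.340)(1 − 1.96×0.2140/(0.340×30.6))]
= (1/0.2140) ln[1.629 × 0.9597] = 4.673 × ln(1.564) = 4.673 × 0.4471 = 2.089 d.
D_c = (k_1/k_r) L₀ e^(−k_1 t_c) = (0.340/0.554) × 30.6 × e^(−0.340×2.089) = 0.6137 × 30.6 × 0.4915 = 9.230 mg/L.
x_c = v t_c = 0.575 m/s × 2.089 d × 86400 s/d = 103800 m ≈ 104 km.

t_c ≈ 2.09 d; D_c ≈ 9.23 mg/L; x_c ≈ 104 km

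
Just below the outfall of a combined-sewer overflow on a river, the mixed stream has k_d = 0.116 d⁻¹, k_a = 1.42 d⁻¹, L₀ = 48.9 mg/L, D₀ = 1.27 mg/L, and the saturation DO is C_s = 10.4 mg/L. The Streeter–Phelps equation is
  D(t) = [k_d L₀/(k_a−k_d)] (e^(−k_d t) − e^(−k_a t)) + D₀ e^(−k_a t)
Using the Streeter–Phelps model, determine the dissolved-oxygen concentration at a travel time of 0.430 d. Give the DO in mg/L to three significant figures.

k_d L₀/(k_a−k_d) = 0.116×48.9/(1.42−0.116) = 5.672/1.304 = 4.350 mg/L.
e^(−k_d t) = e^(−0.116×0.4300) = 0.9513; e^(−k_a t) = e^(−1.42×0.4300) = 0.5430.
D = 4.350 × (0.9513 − 0.5430) + 1.27 × 0.5430 = 1.776 + 0.6896 = 2.466 mg/L.
DO = C_s − D = 10.4 − 2.466 = 7.934 mg/L.

DO ≈ 7.93 mg/L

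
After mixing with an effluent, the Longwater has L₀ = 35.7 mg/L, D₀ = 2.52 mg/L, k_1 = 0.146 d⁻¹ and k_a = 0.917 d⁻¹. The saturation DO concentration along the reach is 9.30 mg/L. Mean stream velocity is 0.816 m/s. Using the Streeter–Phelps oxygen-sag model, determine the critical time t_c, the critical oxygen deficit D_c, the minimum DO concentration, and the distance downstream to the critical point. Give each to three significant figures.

At the critical point dD/dt = 0, so k_1 L₀ e^(−k_1 t) = k_a D. Substituting D(t) from the Streeter–Phelps equation and solving for t gives
t_c = ln[(k_a/k_1)(1 − D₀(k_a−k_1)/(k_1 L₀))] / (k_a−k_1).
Here k_a−k_1 = 0.7710 d⁻¹ and 1 − D₀(k_a−k_1)/(k_1 L₀) = 1 − 2.52×0.7710/(0.146×35.7) = 0.6272, so
t_c = ln(6.281 × 0.6272) / 0.7710 = 1.371 / 0.7710 = 1.778 d.
D_c = (k_1/k_a) L₀ e^(−k_1 t_c) = (0.146/0.917) × 35.7 × e^(−0.146×1.778) = 0.1592 × 35.7 × 0.7713 = 4.384 mg/L.
Minimum DO = C_s − D_c = 9.30 − 4.384 = 4.916 mg/L.
x_c = v t_c = 0.816 m/s × 1.778 d × 86400 s/d = 125400 m ≈ 125 km.

t_c ≈ 1.78 d; D_c ≈ 4.38 mg/L; min DO ≈ 4.92 mg/L; x_c ≈ 125 km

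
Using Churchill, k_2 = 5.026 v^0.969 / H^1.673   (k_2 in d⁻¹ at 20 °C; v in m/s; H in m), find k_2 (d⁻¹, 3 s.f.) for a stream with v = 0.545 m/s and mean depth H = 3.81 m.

k_2 = 5.026 × 0.545^0.969 / 3.81^1.673 = 5.026 × 0.5554 / 9.373 = 0.2978 d⁻¹.

k_2 ≈ 0.298 d⁻¹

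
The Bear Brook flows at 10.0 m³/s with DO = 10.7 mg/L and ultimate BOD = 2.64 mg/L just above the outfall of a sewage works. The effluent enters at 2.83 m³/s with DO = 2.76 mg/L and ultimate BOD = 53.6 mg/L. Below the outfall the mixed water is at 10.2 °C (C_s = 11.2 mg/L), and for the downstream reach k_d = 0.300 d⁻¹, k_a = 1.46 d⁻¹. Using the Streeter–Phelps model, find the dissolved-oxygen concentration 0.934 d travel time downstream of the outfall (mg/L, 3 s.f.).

Mixed DO = (10.0×10.7 + 2.83×2.76)/(10.0+2.83) = 114.8/12.83 = 8.949 mg/L.
Mixed L₀ = (10.0×2.64 + 2.83×53.6)/(12.83) = 178.1/12.83 = 13.88 mg/L.
Initial deficit D₀ = C_s − DO₀ = 11.2 − 8.949 = 2.251 mg/L.
D(0.934) = [0.300×13.88/(1.46−0.300)](e^(−0.300×0.934) − e^(−1.46×0.934)) + 2.251 e^(−1.46×0.934)
= 3.590 × (0.7556 − 0.2557) + 2.251 × 0.2557 = 2.370 mg/L.
DO = 11.2 − 2.370 = 8.830 mg/L.

DO ≈ 8.83 mg/L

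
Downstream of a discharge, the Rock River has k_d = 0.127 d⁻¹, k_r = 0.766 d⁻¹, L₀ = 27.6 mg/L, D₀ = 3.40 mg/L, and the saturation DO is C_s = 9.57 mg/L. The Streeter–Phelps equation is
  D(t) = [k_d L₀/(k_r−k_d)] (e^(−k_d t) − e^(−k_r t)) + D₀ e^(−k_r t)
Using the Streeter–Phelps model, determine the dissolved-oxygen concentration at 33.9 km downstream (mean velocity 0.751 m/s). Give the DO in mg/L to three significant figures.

Travel time t = x/v = 33.9 km / (0.751 m/s) = 33900 m / 0.751 m/s = 45140 s = 0.5225 d.
k_d L₀/(k_r−k_d) = 0.127×27.6/(0.766−0.127) = 3.505/0.6390 = 5.485 mg/L.
e^(−k_d t) = e^(−0.127×0.5225) = 0.9358; e^(−k_r t) = e^(−0.766×0.5225) = 0.6702.
D = 5.485 × (0.9358 − 0.6702) + 3.40 × 0.6702 = 1.457 + 2.279 = 3.736 mg/L.
DO = C_s − D = 9.57 − 3.736 = 5.834 mg/L.

DO ≈ 5.83 mg/L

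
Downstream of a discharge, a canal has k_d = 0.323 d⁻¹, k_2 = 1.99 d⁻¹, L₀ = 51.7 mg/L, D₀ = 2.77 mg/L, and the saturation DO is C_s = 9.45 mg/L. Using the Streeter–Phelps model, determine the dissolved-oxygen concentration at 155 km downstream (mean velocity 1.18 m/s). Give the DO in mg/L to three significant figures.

Travel time t = x/v = 155 km / (1.18 m/s) = 155000 m / 1.18 m/s = 131400 s = 1.520 d.
k_d L₀/(k_2−k_d) = 0.323×51.7/(1.99−0.323) = 16.70/1.667 = 10.02 mg/L.
e^(−k_d t) = e^(−0.323×1.520) = 0.6120; e^(−k_2 t) = e^(−1.99×1.520) = 0.04854.
D = 10.02 × (0.6120 − 0.04854) + 2.77 × 0.04854 = 5.644 + 0.1344 = 5.779 mg/L.
DO = C_s − D = 9.45 − 5.779 = 3.671 mg/L.

DO ≈ 3.67 mg/L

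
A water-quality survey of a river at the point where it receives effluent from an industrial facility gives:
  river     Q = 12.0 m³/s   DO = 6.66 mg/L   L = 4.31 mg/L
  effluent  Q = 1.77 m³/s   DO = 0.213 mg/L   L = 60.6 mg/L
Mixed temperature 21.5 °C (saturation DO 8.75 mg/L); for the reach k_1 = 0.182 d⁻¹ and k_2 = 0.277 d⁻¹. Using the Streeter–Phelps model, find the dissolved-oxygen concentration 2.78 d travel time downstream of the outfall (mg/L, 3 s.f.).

DO ≈ 4.30 mg/L

Mixed DO = (12.0×6.66 + 1.77×0.213)/(12.0+1.77) = 80.30/13.77 = 5.831 mg/L.
Mixed L₀ = (12.0×4.31 + 1.77×60.6)/(13.77) = 159.0/13.77 = 11.55 mg/L.
Initial deficit D₀ = C_s − DO₀ = 8.75 − 5.831 = 2.919 mg/L.
D(2.78) = [0.182×11.55/(0.277−0.182)](e^(−0.182×2.78) − e^(−0.277×2.78)) + 2.919 e^(−0.277×2.78)
= 22.12 × (0.6029 − 0.4630) + 2.919 × 0.4630 = 4.447 mg/L.
DO = 8.75 − 4.447 = 4.303 mg/L.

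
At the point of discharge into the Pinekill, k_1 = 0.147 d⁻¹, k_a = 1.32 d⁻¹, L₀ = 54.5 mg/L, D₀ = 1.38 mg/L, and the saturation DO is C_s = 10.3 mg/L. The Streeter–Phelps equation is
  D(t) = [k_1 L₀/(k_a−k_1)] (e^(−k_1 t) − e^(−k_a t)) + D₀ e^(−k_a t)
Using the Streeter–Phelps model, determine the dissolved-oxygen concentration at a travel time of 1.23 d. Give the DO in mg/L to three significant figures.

DO ≈ 5.67 mg/L

k_1 L₀/(k_a−k_1) = 0.147×54.5/(1.32−0.147) = 8.011/1.173 = 6.830 mg/L.
e^(−k_1 t) = e^(−0.147×1.230) = 0.8346; e^(−k_a t) = e^(−1.32×1.230) = 0.1972.
D = 6.830 × (0.8346 − 0.1972) + 1.38 × 0.1972 = 4.353 + 0.2721 = 4.626 mg/L.
DO = C_s − D = 10.3 − 4.626 = 5.674 mg/L.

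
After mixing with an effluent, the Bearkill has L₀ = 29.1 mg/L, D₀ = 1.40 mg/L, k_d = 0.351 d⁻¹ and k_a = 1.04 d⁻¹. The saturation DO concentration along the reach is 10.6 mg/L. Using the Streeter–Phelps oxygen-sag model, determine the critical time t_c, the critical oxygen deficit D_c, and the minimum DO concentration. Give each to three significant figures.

With k_a/k_d = 2.963 and 1 − D₀(k_a−k_d)/(k_d L₀) = 0.9056,
t_c = ln(2.963 × 0.9056) / (1.04 − 0.351) = ln(2.683) / 0.6890 = 0.9870/0.6890 = 1.432 d.
D_c = (k_d/k_a) L₀ e^(−k_d t_c) = (0.351/1.04) × 29.1 × e^(−0.351×1.432) = 0.3375 × 29.1 × 0.6048 = 5.940 mg/L.
Minimum DO = C_s − D_c = 10.6 − 5.940 = 4.660 mg/L.

t_c ≈ 1.43 d; D_c ≈ 5.94 mg/L; min DO ≈ 4.66 mg/L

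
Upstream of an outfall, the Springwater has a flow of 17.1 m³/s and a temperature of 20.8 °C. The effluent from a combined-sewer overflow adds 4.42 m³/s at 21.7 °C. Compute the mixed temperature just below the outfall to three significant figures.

Flow-weighted mixing: C = (Q_r C_r + Q_w C_w)/(Q_r + Q_w)
= (17.1×20.8 + 4.42×21.7)/(17.1 + 4.42) = 451.6/21.52 = 20.98 °C.

21.0 °C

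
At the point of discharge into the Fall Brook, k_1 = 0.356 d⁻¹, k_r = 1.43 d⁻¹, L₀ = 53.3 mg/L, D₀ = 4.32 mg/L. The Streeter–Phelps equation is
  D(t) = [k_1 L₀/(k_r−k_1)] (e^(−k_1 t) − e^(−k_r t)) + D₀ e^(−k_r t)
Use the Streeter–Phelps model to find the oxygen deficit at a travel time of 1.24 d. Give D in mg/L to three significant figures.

D ≈ 9.10 mg/L

k_1 L₀/(k_r−k_1) = 0.356×53.3/(1.43−0.356) = 18.97/1.074 = 17.67 mg/L.
e^(−k_1 t) = e^(−0.356×1.240) = 0.6431; e^(−k_r t) = e^(−1.43×1.240) = 0.1698.
D = 17.67 × (0.6431 − 0.1698) + 4.32 × 0.1698 = 8.362 + 0.7335 = 9.096 mg/L.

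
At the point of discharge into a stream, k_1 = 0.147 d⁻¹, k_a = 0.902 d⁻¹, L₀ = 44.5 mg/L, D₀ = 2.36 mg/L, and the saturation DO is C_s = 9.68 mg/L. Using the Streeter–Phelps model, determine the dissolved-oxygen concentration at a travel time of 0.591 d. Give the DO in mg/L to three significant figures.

DO ≈ 5.44 mg/L

k_1 L₀/(k_a−k_1) = 0.147×44.5/(0.902−0.147) = 6.541/0.7550 = 8.664 mg/L.
e^(−k_1 t) = e^(−0.147×0.5910) = 0.9168; e^(−k_a t) = e^(−0.902×0.5910) = 0.5868.
D = 8.664 × (0.9168 − 0.5868) + 2.36 × 0.5868 = 2.859 + 1.385 = 4.244 mg/L.
DO = C_s − D = 9.68 − 4.244 = 5.436 mg/L.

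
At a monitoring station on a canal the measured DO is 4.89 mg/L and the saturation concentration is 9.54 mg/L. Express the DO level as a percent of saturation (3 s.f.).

51.3 % saturation

% saturation = C/C_s × 100 = 4.89/9.54 × 100 = 51.3 %.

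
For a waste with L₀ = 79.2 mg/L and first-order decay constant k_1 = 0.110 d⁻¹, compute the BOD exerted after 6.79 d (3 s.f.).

y_t = L₀(1 − e^(−k_1 t)) = 79.2 × (1 − e^(−0.110×6.79))
= 79.2 × (1 − 0.4738) = 79.2 × 0.5262 = 41.67 mg/L.

y ≈ 41.7 mg/L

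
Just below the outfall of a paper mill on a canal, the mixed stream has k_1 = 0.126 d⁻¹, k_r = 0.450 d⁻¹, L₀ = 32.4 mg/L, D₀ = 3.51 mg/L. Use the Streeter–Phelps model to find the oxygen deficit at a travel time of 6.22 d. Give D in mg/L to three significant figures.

D ≈ 5.20 mg/L

k_1 L₀/(k_r−k_1) = 0.126×32.4/(0.450−0.126) = 4.082/0.3240 = 12.60 mg/L.
e^(−k_1 t) = e^(−0.126×6.220) = 0.4567; e^(−k_r t) = e^(−0.450×6.220) = 0.06087.
D = 12.60 × (0.4567 − 0.06087) + 3.51 × 0.06087 = 4.987 + 0.2137 = 5.201 mg/L.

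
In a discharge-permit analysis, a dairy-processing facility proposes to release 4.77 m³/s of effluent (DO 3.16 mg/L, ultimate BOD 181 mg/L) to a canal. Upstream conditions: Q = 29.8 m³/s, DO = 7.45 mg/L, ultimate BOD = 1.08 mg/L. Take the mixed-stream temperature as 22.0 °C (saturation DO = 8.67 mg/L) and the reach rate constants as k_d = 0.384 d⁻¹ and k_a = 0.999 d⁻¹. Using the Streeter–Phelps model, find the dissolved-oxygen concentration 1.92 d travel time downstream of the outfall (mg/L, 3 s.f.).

DO ≈ 3.04 mg/L

Mixed DO = (29.8×7.45 + 4.77×3.16)/(29.8+4.77) = 237.1/34.57 = 6.858 mg/L.
Mixed L₀ = (29.8×1.08 + 4.77×181)/(34.57) = 895.6/34.57 = 25.91 mg/L.
Initial deficit D₀ = C_s − DO₀ = 8.67 − 6.858 = 1.812 mg/L.
D(1.92) = [0.384×25.91/(0.999−0.384)](e^(−0.384×1.92) − e^(−0.999×1.92)) + 1.812 e^(−0.999×1.92)
= 16.18 × (0.4784 − 0.1469) + 1.812 × 0.1469 = 5.629 mg/L.
DO = 8.67 − 5.629 = 3.041 mg/L.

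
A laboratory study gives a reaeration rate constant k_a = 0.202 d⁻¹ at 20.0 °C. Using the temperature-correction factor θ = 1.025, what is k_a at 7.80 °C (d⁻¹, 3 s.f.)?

k_a(T₂) = k_a(T₁) · θ^(T₂−T₁) = 0.202 × 1.025^(7.80−20.0)
= 0.202 × 1.025^-12.2 = 0.202 × 0.7399 = 0.1495 d⁻¹.

k_a ≈ 0.149 d⁻¹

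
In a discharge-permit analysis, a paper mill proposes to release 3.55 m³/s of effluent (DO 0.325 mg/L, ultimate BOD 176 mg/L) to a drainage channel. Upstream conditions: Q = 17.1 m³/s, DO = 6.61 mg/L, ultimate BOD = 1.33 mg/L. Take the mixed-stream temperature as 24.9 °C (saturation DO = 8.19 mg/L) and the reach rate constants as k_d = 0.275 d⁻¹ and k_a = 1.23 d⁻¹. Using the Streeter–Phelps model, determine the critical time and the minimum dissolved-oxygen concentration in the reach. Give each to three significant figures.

t_c ≈ 1.20 d; minimum DO ≈ 3.15 mg/L

Mixed DO = (17.1×6.61 + 3.55×0.325)/(17.1+3.55) = 114.2/20.65 = 5.530 mg/L.
Mixed L₀ = (17.1×1.33 + 3.55×176)/(20.65) = 647.5/20.65 = 31.36 mg/L.
Initial deficit D₀ = C_s − DO₀ = 8.19 − 5.530 = 2.660 mg/L.
t_c = (1/0.9550) ln[(1.23/0.275)(1 − 2.660×0.9550/(0.275×31.36))] = 1.047 × ln(3.155) = 1.203 d.
D_c = (0.275/1.23) × 31.36 × e^(−0.275×1.203) = 0.2236 × 31.36 × 0.7183 = 5.036 mg/L.
Minimum DO = 8.19 − 5.036 = 3.154 mg/L.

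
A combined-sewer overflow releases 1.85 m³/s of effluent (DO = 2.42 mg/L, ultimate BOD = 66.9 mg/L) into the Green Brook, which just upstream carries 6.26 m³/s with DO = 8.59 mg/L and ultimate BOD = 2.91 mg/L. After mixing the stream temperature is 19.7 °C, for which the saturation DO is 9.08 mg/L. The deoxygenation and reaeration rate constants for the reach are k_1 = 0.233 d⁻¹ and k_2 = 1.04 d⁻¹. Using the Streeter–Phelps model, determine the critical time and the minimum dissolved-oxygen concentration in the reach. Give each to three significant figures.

Mixed DO = (6.26×8.59 + 1.85×2.42)/(6.26+1.85) = 58.25/8.110 = 7.183 mg/L.
Mixed L₀ = (6.26×2.91 + 1.85×66.9)/(8.110) = 142.0/8.110 = 17.51 mg/L.
Initial deficit D₀ = C_s − DO₀ = 9.08 − 7.183 = 1.897 mg/L.
t_c = (1/0.8070) ln[(1.04/0.233)(1 − 1.897×0.8070/(0.233×17.51))] = 1.239 × ln(2.788) = 1.271 d.
D_c = (0.233/1.04) × 17.51 × e^(−0.233×1.271) = 0.2240 × 17.51 × 0.7438 = 2.917 mg/L.
Minimum DO = 9.08 − 2.917 = 6.163 mg/L.

t_c ≈ 1.27 d; minimum DO ≈ 6.16 mg/L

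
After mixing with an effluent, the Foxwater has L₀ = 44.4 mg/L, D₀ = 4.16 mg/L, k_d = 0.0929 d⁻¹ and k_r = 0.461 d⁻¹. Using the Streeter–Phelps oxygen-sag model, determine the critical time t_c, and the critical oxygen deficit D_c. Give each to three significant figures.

With k_r/k_d = 4.962 and 1 − D₀(k_r−k_d)/(k_d L₀) = 0.6288,
t_c = ln(4.962 × 0.6288) / (0.461 − 0.0929) = ln(3.120) / 0.3681 = 1.138/0.3681 = 3.091 d.
D_c = (k_d/k_r) L₀ e^(−k_d t_c) = (0.0929/0.461) × 44.4 × e^(−0.0929×3.091) = 0.2015 × 44.4 × 0.7504 = 6.714 mg/L.

t_c ≈ 3.09 d; D_c ≈ 6.71 mg/L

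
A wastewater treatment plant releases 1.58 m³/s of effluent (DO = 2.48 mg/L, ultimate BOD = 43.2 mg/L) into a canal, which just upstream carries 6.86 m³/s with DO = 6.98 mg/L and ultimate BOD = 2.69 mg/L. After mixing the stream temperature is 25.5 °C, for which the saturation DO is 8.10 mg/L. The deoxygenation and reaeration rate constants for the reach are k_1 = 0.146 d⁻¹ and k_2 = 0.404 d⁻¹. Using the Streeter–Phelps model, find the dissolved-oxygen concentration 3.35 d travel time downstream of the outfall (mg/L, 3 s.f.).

Mixed DO = (6.86×6.98 + 1.58×2.48)/(6.86+1.58) = 51.80/8.440 = 6.138 mg/L.
Mixed L₀ = (6.86×2.69 + 1.58×43.2)/(8.440) = 86.71/8.440 = 10.27 mg/L.
Initial deficit D₀ = C_s − DO₀ = 8.10 − 6.138 = 1.962 mg/L.
D(3.35) = [0.146×10.27/(0.404−0.146)](e^(−0.146×3.35) − e^(−0.404×3.35)) + 1.962 e^(−0.404×3.35)
= 5.814 × (0.6132 − 0.2584) + 1.962 × 0.2584 = 2.570 mg/L.
DO = 8.10 − 2.570 = 5.530 mg/L.

DO ≈ 5.53 mg/L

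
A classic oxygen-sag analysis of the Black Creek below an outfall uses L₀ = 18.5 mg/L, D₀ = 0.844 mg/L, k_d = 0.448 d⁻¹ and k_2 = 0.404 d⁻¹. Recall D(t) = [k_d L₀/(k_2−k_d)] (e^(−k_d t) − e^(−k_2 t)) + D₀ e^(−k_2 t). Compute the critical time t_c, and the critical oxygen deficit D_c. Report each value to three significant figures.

t_c = [1/(k_2−k_d)] ln[(k_2/k_d)(1 − D₀(k_2−k_d)/(k_d L₀))]
= [1/(0.404−0.448)] ln[(0.404/0.448)(1 − 0.844×-0.04400/(0.448×18.5))]
= (1/-0.04400) ln[0.9018 × 1.004] = -22.73 × ln(0.9058) = -22.73 × -0.09891 = 2.248 d.
D_c = (k_d/k_2) L₀ e^(−k_d t_c) = (0.448/0.404) × 18.5 × e^(−0.448×2.248) = 1.109 × 18.5 × 0.3653 = 7.494 mg/L.

t_c ≈ 2.25 d; D_c ≈ 7.49 mg/L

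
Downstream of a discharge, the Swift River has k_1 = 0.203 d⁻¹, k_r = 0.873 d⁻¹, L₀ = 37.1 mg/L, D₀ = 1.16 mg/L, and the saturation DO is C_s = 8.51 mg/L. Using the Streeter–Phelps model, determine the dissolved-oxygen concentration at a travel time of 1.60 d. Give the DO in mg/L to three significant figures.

k_1 L₀/(k_r−k_1) = 0.203×37.1/(0.873−0.203) = 7.531/0.6700 = 11.24 mg/L.
e^(−k_1 t) = e^(−0.203×1.600) = 0.7227; e^(−k_r t) = e^(−0.873×1.600) = 0.2474.
D = 11.24 × (0.7227 − 0.2474) + 1.16 × 0.2474 = 5.343 + 0.2870 = 5.630 mg/L.
DO = C_s − D = 8.51 − 5.630 = 2.880 mg/L.

DO ≈ 2.88 mg/L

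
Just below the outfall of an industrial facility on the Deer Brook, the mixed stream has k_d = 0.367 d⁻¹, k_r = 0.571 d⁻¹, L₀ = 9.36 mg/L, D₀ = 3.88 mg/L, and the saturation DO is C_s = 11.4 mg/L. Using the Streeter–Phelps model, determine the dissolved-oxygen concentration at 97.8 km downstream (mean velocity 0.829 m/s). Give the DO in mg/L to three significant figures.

DO ≈ 7.14 mg/L

Travel time t = x/v = 97.8 km / (0.829 m/s) = 97800 m / 0.829 m/s = 118000 s = 1.365 d.
k_d L₀/(k_r−k_d) = 0.367×9.36/(0.571−0.367) = 3.435/0.2040 = 16.84 mg/L.
e^(−k_d t) = e^(−0.367×1.365) = 0.6059; e^(−k_r t) = e^(−0.571×1.365) = 0.4586.
D = 16.84 × (0.6059 − 0.4586) + 3.88 × 0.4586 = 2.480 + 1.779 = 4.259 mg/L.
DO = C_s − D = 11.4 − 4.259 = 7.141 mg/L.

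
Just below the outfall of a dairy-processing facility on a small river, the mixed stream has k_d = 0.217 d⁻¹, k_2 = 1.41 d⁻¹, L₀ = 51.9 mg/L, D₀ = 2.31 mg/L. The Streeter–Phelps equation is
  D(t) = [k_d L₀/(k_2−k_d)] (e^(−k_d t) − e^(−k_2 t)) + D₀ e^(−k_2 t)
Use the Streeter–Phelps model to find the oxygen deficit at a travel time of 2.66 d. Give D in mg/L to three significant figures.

k_d L₀/(k_2−k_d) = 0.217×51.9/(1.41−0.217) = 11.26/1.193 = 9.440 mg/L.
e^(−k_d t) = e^(−0.217×2.660) = 0.5615; e^(−k_2 t) = e^(−1.41×2.660) = 0.02350.
D = 9.440 × (0.5615 − 0.02350) + 2.31 × 0.02350 = 5.078 + 0.05429 = 5.133 mg/L.

D ≈ 5.13 mg/L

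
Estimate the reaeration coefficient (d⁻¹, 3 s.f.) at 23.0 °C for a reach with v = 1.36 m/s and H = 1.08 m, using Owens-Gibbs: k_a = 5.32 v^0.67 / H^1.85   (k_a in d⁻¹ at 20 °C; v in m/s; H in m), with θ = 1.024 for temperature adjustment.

k_a(20) = 5.32 × 1.36^0.67 / 1.08^1.85 = 5.32 × 1.229 / 1.153 = 5.670 d⁻¹.
k_a(23.0) = 5.670 × 1.024^(23.0−20) = 5.670 × 1.074 = 6.088 d⁻¹.

k_a ≈ 6.09 d⁻¹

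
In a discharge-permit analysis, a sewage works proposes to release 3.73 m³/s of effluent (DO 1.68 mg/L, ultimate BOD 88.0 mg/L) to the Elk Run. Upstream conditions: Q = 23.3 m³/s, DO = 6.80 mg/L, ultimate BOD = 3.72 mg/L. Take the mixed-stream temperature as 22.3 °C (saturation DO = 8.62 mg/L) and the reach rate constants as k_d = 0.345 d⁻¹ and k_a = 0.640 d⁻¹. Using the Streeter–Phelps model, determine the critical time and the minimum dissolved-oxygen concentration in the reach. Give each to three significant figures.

t_c ≈ 1.58 d; minimum DO ≈ 3.82 mg/L

Mixed DO = (23.3×6.80 + 3.73×1.68)/(23.3+3.73) = 164.7/27.03 = 6.093 mg/L.
Mixed L₀ = (23.3×3.72 + 3.73×88.0)/(27.03) = 414.9/27.03 = 15.35 mg/L.
Initial deficit D₀ = C_s − DO₀ = 8.62 − 6.093 = 2.527 mg/L.
t_c = (1/0.2950) ln[(0.640/0.345)(1 − 2.527×0.2950/(0.345×15.35))] = 3.390 × ln(1.594) = 1.580 d.
D_c = (0.345/0.640) × 15.35 × e^(−0.345×1.580) = 0.5391 × 15.35 × 0.5797 = 4.797 mg/L.
Minimum DO = 8.62 − 4.797 = 3.823 mg/L.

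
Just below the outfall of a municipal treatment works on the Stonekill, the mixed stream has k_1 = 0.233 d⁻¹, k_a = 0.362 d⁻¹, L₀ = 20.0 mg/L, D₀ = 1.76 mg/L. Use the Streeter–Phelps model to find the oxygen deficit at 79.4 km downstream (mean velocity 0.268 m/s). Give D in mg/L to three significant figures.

D ≈ 6.32 mg/L

Travel time t = x/v = 79.4 km / (0.268 m/s) = 79400 m / 0.268 m/s = 296300 s = 3.429 d.
k_1 L₀/(k_a−k_1) = 0.233×20.0/(0.362−0.233) = 4.660/0.1290 = 36.12 mg/L.
e^(−k_1 t) = e^(−0.233×3.429) = 0.4498; e^(−k_a t) = e^(−0.362×3.429) = 0.2890.
D = 36.12 × (0.4498 − 0.2890) + 1.76 × 0.2890 = 5.808 + 0.5086 = 6.317 mg/L.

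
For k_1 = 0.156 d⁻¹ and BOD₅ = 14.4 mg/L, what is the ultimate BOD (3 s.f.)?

L₀ ≈ 26.6 mg/L

BOD₅ = L₀(1 − e^(−5k_1)) ⇒ L₀ = BOD₅ / (1 − e^(−5×0.156))
= 14.4 / (1 − 0.4584) = 14.4 / 0.5416 = 26.59 mg/L.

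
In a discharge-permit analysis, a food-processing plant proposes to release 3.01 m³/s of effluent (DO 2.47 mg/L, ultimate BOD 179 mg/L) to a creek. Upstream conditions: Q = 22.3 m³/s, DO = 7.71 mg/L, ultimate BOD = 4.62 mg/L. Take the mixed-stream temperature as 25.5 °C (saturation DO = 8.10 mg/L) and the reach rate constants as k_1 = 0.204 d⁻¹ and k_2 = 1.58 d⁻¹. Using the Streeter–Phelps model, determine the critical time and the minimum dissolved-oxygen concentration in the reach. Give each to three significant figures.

t_c ≈ 1.26 d; minimum DO ≈ 5.57 mg/L

Mixed DO = (22.3×7.71 + 3.01×2.47)/(22.3+3.01) = 179.4/25.31 = 7.087 mg/L.
Mixed L₀ = (22.3×4.62 + 3.01×179)/(25.31) = 641.8/25.31 = 25.36 mg/L.
Initial deficit D₀ = C_s − DO₀ = 8.10 − 7.087 = 1.013 mg/L.
t_c = (1/1.376) ln[(1.58/0.204)(1 − 1.013×1.376/(0.204×25.36))] = 0.7267 × ln(5.658) = 1.259 d.
D_c = (0.204/1.58) × 25.36 × e^(−0.204×1.259) = 0.1291 × 25.36 × 0.7734 = 2.532 mg/L.
Minimum DO = 8.10 − 2.532 = 5.568 mg/L.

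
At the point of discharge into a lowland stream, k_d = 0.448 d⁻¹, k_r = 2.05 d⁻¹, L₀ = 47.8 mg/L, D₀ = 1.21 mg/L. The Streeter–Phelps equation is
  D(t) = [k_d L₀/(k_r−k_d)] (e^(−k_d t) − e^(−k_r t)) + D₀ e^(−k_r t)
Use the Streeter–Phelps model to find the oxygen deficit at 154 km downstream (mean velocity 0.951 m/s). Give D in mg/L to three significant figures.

D ≈ 5.51 mg/L

Travel time t = x/v = 154 km / (0.951 m/s) = 154000 m / 0.951 m/s = 161900 s = 1.874 d.
k_d L₀/(k_r−k_d) = 0.448×47.8/(2.05−0.448) = 21.41/1.602 = 13.37 mg/L.
e^(−k_d t) = e^(−0.448×1.874) = 0.4319; e^(−k_r t) = e^(−2.05×1.874) = 0.02145.
D = 13.37 × (0.4319 − 0.02145) + 1.21 × 0.02145 = 5.486 + 0.02595 = 5.512 mg/L.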